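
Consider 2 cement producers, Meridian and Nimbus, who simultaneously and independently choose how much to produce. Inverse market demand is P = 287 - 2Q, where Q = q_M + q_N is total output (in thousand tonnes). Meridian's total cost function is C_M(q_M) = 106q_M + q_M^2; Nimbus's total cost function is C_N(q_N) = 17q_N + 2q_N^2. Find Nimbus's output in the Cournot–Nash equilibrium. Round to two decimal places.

28.59

Meridian's profit: π_M = (287 - 2Q)q_M - (106q_M + q_M²). Setting ∂π_M/∂q_M = 0: 181 - 6q_M - 2(q_N) = 0.
Nimbus's first-order condition: 270 - 8q_N - 2(q_M) = 0.
So q_M = (181 - 2q_N)/6 and q_N = (270 - 2q_M)/8.
Solving the pair: q_M = 227/11, q_N = 629/22.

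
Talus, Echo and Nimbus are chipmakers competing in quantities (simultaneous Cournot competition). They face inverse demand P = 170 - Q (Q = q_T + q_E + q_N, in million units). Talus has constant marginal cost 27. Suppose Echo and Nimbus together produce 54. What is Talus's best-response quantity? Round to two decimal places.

With rivals' combined output fixed at 54, Talus's profit is π_T = (170 - 54 - q_T)q_T - (27q_T) = (116 - q_T)q_T - (27q_T).
∂π_T/∂q_T = 89 - 2q_T = 0, so q_T = 89/2.

44.50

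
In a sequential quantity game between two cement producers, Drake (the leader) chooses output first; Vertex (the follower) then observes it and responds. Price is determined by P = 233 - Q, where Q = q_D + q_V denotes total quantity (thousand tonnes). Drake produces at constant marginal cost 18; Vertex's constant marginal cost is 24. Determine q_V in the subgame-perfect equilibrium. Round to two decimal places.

49.25

The follower Vertex best-responds to any q_D: π_V = (233 - Q)q_V - 24q_V.
Follower FOC: 209 - q_D - 2q_V = 0, so q_V(q_D) = (209 - q_D)/2.
The leader anticipates this reaction. Substituting into P = 233 - Q gives P = 257/2 - (1/2)q_D, so π_D = (257/2 - (1/2)q_D)q_D - 18q_D.
Maximising: ∂π_D/∂q_D = 221/2 - q_D = 0, giving q_D = 221/2.
Then q_V = (209 - 221/2)/2 = 197/4.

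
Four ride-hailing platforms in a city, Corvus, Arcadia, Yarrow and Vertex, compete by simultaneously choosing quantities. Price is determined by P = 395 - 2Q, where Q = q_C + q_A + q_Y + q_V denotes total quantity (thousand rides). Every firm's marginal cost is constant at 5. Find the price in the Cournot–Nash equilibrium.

83

Each firm earns π_i = (395 - 2Q)q_i - 5q_i.
Setting ∂π_i/∂q_i = 0 with rivals' quantities fixed: 390 - 4q_i - 2·Σ_{j≠i} q_j = 0.
By symmetry each firm produces the same amount; substituting Σ_{j≠i} q_j = 3q_i yields q_i = 390/10 = 39.
Total output Q = 156, so price P = 395 - 2·156 = 83.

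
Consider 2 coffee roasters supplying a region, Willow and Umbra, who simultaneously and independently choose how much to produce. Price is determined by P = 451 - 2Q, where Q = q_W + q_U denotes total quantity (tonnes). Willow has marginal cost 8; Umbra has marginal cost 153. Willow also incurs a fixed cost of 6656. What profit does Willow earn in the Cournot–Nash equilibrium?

Willow's profit: π_W = (451 - 2Q)q_W - (8q_W). Setting ∂π_W/∂q_W = 0: 443 - 4q_W - 2(q_U) = 0.
Umbra's profit: π_U = (451 - 2Q)q_U - (153q_U). Setting ∂π_U/∂q_U = 0: 298 - 4q_U - 2(q_W) = 0.
So q_W = (443 - 2q_U)/4 and q_U = (298 - 2q_W)/4.
Solving the pair: q_W = 98, q_U = 51/2.
Price P = 451 - 2·(247/2) = 204.
Willow's profit: (204 - 8)·98 - 6656 = 12552.

12552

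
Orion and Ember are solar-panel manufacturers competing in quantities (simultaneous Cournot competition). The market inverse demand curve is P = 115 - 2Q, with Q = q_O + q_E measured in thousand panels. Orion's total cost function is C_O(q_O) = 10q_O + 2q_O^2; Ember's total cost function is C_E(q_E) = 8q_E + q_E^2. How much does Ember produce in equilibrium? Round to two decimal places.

14.68

Orion's profit: π_O = (115 - 2Q)q_O - (10q_O + 2q_O²). Setting ∂π_O/∂q_O = 0: 105 - 8q_O - 2(q_E) = 0.
Ember's first-order condition: 107 - 6q_E - 2(q_O) = 0.
So q_O = (105 - 2q_E)/8 and q_E = (107 - 2q_O)/6.
Substituting one into the other gives q_O = 104/11 and q_E = 323/22.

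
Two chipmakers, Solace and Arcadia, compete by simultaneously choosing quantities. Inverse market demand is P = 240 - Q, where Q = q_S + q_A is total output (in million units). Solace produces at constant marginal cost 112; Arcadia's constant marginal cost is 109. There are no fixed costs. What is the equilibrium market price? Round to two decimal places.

Solace's profit: π_S = (240 - Q)q_S - (112q_S). Setting ∂π_S/∂q_S = 0: 128 - 2q_S - (q_A) = 0.
Arcadia's first-order condition: 131 - 2q_A - (q_S) = 0.
So q_S = (128 - q_A)/2 and q_A = (131 - q_S)/2.
Substituting one into the other gives q_S = 125/3 and q_A = 134/3.
Total output Q = 259/3, so price P = 240 - 259/3 = 461/3.

153.67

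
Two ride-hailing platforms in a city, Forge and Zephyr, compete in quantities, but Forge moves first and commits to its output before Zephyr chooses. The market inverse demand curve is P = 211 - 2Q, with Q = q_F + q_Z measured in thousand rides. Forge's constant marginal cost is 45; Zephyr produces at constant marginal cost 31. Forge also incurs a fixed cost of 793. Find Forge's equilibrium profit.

651

Solve by backward induction. Given q_F, the follower Zephyr maximises π_Z = (211 - 2q_F - 2q_Z)q_Z - 31q_Z.
Follower FOC: 180 - 2q_F - 4q_Z = 0, so q_Z(q_F) = (180 - 2q_F)/4.
Forge substitutes q_Z(q_F) into its own profit: π_F = q_F(211 - 2q_F - (180 - 2q_F)/2) - 45q_F = (121 - q_F)q_F - 45q_F.
The leader's first-order condition 76 - 2q_F = 0 yields q_F = 38.
Then q_Z = (180 - 2·38)/4 = 26.
Price P = 211 - 2·64 = 83.
Forge's profit: (83 - 45)·38 - 793 = 651.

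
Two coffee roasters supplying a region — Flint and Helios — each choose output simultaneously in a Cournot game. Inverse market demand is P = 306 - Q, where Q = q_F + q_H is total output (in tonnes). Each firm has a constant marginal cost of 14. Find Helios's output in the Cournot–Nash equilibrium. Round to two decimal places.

Each firm earns π_i = (306 - Q)q_i - 14q_i.
First-order condition (treating rivals' output as given): 292 - 2q_i - q_j = 0.
With identical firms every q_j equals q_i, so q_j = q_i and 292 = 3q_i, giving q_i = 292/3.

97.33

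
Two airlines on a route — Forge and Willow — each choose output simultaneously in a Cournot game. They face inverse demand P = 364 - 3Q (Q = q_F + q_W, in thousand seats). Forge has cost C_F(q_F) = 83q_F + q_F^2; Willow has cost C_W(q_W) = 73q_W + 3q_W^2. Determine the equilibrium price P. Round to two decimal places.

Forge's profit: π_F = (364 - 3Q)q_F - (83q_F + q_F²). Setting ∂π_F/∂q_F = 0: 281 - 8q_F - 3(q_W) = 0.
Willow's profit: π_W = (364 - 3Q)q_W - (73q_W + 3q_W²). Setting ∂π_W/∂q_W = 0: 291 - 12q_W - 3(q_F) = 0.
Rearranging gives the reaction functions q_F = (281 - 3q_W)/8 and q_W = (291 - 3q_F)/12.
Solving the pair: q_F = 833/29, q_W = 495/29.
Total output Q = 1328/29, so price P = 364 - 3·(1328/29) = 226.6207.

226.62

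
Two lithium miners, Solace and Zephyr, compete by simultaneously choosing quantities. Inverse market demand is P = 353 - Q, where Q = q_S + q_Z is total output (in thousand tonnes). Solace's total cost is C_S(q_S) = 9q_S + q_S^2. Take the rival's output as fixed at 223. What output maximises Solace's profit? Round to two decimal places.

30.25

With the rival's output fixed at 223, Solace's profit is π_S = (353 - 223 - q_S)q_S - (9q_S + q_S²) = (130 - q_S)q_S - (9q_S + q_S²).
∂π_S/∂q_S = 121 - 4q_S = 0, so q_S = 121/4.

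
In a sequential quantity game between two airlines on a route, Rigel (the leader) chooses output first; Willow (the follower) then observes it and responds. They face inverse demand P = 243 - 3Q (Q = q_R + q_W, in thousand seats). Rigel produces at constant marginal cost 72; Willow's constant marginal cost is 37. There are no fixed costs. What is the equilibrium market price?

106

The follower Willow best-responds to any q_R: π_W = (243 - 3Q)q_W - 37q_W.
Follower FOC: 206 - 3q_R - 6q_W = 0, so q_W(q_R) = (206 - 3q_R)/6.
The leader anticipates this reaction. Substituting into P = 243 - 3Q gives P = 140 - (3/2)q_R, so π_R = (140 - (3/2)q_R)q_R - 72q_R.
Leader FOC: 68 - 3q_R = 0, so q_R = 68/3.
Then q_W = (206 - 3·(68/3))/6 = 23.
Total output Q = 137/3, so price P = 243 - 3·(137/3) = 106.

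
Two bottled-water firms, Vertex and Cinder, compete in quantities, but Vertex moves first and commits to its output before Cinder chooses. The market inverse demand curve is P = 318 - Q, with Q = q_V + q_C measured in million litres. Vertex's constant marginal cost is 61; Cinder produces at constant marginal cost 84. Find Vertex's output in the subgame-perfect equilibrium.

140

Solve by backward induction. Given q_V, the follower Cinder maximises π_C = (318 - q_V - q_C)q_C - 84q_C.
Follower FOC: 234 - q_V - 2q_C = 0, so q_C(q_V) = (234 - q_V)/2.
Vertex substitutes q_C(q_V) into its own profit: π_V = q_V(318 - q_V - (234 - q_V)/2) - 61q_V = (201 - (1/2)q_V)q_V - 61q_V.
The leader's first-order condition 140 - q_V = 0 yields q_V = 140.
Then q_C = (234 - 140)/2 = 47.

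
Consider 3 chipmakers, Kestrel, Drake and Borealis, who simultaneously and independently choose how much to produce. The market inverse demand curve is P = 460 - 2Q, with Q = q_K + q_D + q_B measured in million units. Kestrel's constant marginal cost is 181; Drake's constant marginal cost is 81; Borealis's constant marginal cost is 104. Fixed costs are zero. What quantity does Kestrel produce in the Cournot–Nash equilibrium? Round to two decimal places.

12.75

Kestrel's profit: π_K = (460 - 2Q)q_K - (181q_K). Setting ∂π_K/∂q_K = 0: 279 - 4q_K - 2(q_D + q_B) = 0.
Drake's profit: π_D = (460 - 2Q)q_D - (81q_D). Setting ∂π_D/∂q_D = 0: 379 - 4q_D - 2(q_K + q_B) = 0.
Borealis's profit: π_B = (460 - 2Q)q_B - (104q_B). Setting ∂π_B/∂q_B = 0: 356 - 4q_B - 2(q_K + q_D) = 0.
Summing all 3 equations gives 1014 − 8Q = 0, hence Q = 507/4.
Back-substituting: q_K = (279 − 507/2)/2 = 51/4, q_D = (379 − 507/2)/2 = 251/4, q_B = (356 − 507/2)/2 = 205/4.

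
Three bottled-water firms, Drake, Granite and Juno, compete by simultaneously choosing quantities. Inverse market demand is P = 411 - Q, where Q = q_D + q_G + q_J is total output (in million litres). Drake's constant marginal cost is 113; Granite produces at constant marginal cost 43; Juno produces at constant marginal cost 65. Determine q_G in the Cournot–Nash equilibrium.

Drake's profit: π_D = (411 - Q)q_D - (113q_D). Setting ∂π_D/∂q_D = 0: 298 - 2q_D - (q_G + q_J) = 0.
Granite's first-order condition: 368 - 2q_G - (q_D + q_J) = 0.
Juno's profit: π_J = (411 - Q)q_J - (65q_J). Setting ∂π_J/∂q_J = 0: 346 - 2q_J - (q_D + q_G) = 0.
Summing all 3 equations gives 1012 − 4Q = 0, hence Q = 253.
Back-substituting: q_D = (298 − 253) = 45, q_G = (368 − 253) = 115, q_J = (346 − 253) = 93.

115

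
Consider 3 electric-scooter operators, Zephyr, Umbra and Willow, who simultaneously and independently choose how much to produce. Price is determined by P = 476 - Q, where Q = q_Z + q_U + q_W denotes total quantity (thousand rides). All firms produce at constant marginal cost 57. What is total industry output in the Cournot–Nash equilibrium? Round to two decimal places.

314.25

Each firm earns π_i = (476 - Q)q_i - 57q_i.
First-order condition (treating rivals' output as given): 419 - 2q_i - Σ_{j≠i} q_j = 0.
By symmetry each firm produces the same amount; substituting Σ_{j≠i} q_j = 2q_i yields q_i = 419/4.
Total output Q = 419/4 + 419/4 + 419/4 = 1257/4.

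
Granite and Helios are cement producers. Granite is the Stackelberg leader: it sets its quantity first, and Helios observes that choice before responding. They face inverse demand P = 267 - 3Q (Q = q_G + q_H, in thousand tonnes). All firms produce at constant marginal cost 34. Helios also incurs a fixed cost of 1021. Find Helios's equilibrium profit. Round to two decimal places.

110.02

The follower Helios best-responds to any q_G: π_H = (267 - 3Q)q_H - 34q_H.
∂π_H/∂q_H = 233 - 3q_G - 6q_H = 0 gives the reaction function q_H = (233 - 3q_G)/6.
The leader anticipates this reaction. Substituting into P = 267 - 3Q gives P = 301/2 - (3/2)q_G, so π_G = (301/2 - (3/2)q_G)q_G - 34q_G.
The leader's first-order condition 233/2 - 3q_G = 0 yields q_G = 233/6.
Then q_H = (233 - 3·(233/6))/6 = 233/12.
Price P = 267 - 3·(233/4) = 369/4.
Helios's profit: (369/4 - 34)·(233/12) - 1021 = 110.0208.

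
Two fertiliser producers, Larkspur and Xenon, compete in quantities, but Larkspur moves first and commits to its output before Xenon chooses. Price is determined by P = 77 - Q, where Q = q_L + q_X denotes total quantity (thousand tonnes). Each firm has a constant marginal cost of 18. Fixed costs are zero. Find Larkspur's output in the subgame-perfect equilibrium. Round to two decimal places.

Solve by backward induction. Given q_L, the follower Xenon maximises π_X = (77 - q_L - q_X)q_X - 18q_X.
∂π_X/∂q_X = 59 - q_L - 2q_X = 0 gives the reaction function q_X = (59 - q_L)/2.
The leader anticipates this reaction. Substituting into P = 77 - Q gives P = 95/2 - (1/2)q_L, so π_L = (95/2 - (1/2)q_L)q_L - 18q_L.
Maximising: ∂π_L/∂q_L = 59/2 - q_L = 0, giving q_L = 59/2.
Then q_X = (59 - 59/2)/2 = 59/4.

29.50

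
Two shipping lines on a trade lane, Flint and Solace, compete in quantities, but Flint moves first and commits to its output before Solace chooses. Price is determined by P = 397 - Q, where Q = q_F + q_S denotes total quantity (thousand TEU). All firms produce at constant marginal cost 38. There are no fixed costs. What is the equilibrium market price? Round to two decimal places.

The follower Solace best-responds to any q_F: π_S = (397 - Q)q_S - 38q_S.
Follower FOC: 359 - q_F - 2q_S = 0, so q_S(q_F) = (359 - q_F)/2.
Flint substitutes q_S(q_F) into its own profit: π_F = q_F(397 - q_F - (359 - q_F)/2) - 38q_F = (435/2 - (1/2)q_F)q_F - 38q_F.
Leader FOC: 359/2 - q_F = 0, so q_F = 359/2.
Then q_S = (359 - 359/2)/2 = 359/4.
Total output Q = 1077/4, so price P = 397 - 1077/4 = 511/4.

127.75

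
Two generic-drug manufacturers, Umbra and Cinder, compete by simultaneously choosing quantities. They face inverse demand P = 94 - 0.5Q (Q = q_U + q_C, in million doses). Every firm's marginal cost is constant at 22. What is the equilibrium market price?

Each firm earns π_i = (94 - 0.5Q)q_i - 22q_i.
First-order condition (treating rivals' output as given): 72 - q_i - (1/2)q_j = 0.
With identical firms every q_j equals q_i, so q_j = q_i and 72 = (3/2)q_i, giving q_i = 48.
Total output Q = 96, so price P = 94 - (1/2)·96 = 46.

46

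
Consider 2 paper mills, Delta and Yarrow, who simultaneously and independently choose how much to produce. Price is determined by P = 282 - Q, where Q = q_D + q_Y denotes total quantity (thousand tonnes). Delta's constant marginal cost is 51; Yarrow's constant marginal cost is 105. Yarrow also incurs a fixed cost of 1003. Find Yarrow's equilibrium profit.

Delta's profit: π_D = (282 - Q)q_D - (51q_D). Setting ∂π_D/∂q_D = 0: 231 - 2q_D - (q_Y) = 0.
Yarrow's profit: π_Y = (282 - Q)q_Y - (105q_Y). Setting ∂π_Y/∂q_Y = 0: 177 - 2q_Y - (q_D) = 0.
Best responses: q_D = (231 - q_Y)/2, q_Y = (177 - q_D)/2.
Substituting one into the other gives q_D = 95 and q_Y = 41.
Price P = 282 - 136 = 146.
Yarrow's profit: (146 - 105)·41 - 1003 = 678.

678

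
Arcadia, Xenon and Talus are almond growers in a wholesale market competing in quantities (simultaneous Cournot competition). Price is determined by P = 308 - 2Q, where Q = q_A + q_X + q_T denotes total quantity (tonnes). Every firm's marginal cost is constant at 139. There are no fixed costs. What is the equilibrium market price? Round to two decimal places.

Each firm earns π_i = (308 - 2Q)q_i - 139q_i.
First-order condition (treating rivals' output as given): 169 - 4q_i - 2·Σ_{j≠i} q_j = 0.
By symmetry each firm produces the same amount; substituting Σ_{j≠i} q_j = 2q_i yields q_i = 169/8.
Total output Q = 507/8, so price P = 308 - 2·(507/8) = 725/4.

181.25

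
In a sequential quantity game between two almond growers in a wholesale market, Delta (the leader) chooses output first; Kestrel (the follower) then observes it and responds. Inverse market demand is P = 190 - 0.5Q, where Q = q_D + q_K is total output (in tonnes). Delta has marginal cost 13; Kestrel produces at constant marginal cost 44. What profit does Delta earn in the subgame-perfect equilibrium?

10816

The follower Kestrel best-responds to any q_D: π_K = (190 - 0.5Q)q_K - 44q_K.
Follower FOC: 146 - (1/2)q_D - q_K = 0, so q_K(q_D) = (146 - (1/2)q_D).
The leader anticipates this reaction. Substituting into P = 190 - 0.5Q gives P = 117 - (1/4)q_D, so π_D = (117 - (1/4)q_D)q_D - 13q_D.
The leader's first-order condition 104 - (1/2)q_D = 0 yields q_D = 208.
Then q_K = (146 - (1/2)·208) = 42.
Price P = 190 - (1/2)·250 = 65.
Delta's profit: (65 - 13)·208 = 10816.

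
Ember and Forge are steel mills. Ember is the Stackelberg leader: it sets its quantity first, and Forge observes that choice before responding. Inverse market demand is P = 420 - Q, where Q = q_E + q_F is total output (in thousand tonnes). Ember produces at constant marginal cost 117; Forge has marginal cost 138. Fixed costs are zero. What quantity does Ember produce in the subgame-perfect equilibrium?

162

Solve by backward induction. Given q_E, the follower Forge maximises π_F = (420 - q_E - q_F)q_F - 138q_F.
Setting the follower's marginal profit to zero, 282 - q_E - 2q_F = 0, i.e. q_F = (282 - q_E)/2.
Ember substitutes q_F(q_E) into its own profit: π_E = q_E(420 - q_E - (282 - q_E)/2) - 117q_E = (279 - (1/2)q_E)q_E - 117q_E.
Leader FOC: 162 - q_E = 0, so q_E = 162.
Then q_F = (282 - 162)/2 = 60.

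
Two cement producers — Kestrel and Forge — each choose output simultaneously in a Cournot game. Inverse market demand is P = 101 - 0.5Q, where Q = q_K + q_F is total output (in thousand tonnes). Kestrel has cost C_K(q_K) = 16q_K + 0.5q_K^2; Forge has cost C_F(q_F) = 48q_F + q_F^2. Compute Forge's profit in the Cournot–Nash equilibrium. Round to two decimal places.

Kestrel's profit: π_K = (101 - 0.5Q)q_K - (16q_K + (1/2)q_K²). Setting ∂π_K/∂q_K = 0: 85 - 2q_K - (1/2)(q_F) = 0.
Forge's profit: π_F = (101 - 0.5Q)q_F - (48q_F + q_F²). Setting ∂π_F/∂q_F = 0: 53 - 3q_F - (1/2)(q_K) = 0.
So q_K = (85 - (1/2)q_F)/2 and q_F = (53 - (1/2)q_K)/3.
Solving the pair: q_K = 914/23, q_F = 254/23.
Price P = 101 - (1/2)·(1168/23) = 1739/23.
Forge's profit: (1739/23)·(254/23) - 48·(254/23) - (254/23)² = 182.9376.

182.94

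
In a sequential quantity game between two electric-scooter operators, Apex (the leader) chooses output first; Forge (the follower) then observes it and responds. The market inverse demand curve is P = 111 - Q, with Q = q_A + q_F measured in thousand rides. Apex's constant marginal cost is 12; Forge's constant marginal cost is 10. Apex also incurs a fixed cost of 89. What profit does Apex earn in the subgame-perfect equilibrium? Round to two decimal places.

Solve by backward induction. Given q_A, the follower Forge maximises π_F = (111 - q_A - q_F)q_F - 10q_F.
∂π_F/∂q_F = 101 - q_A - 2q_F = 0 gives the reaction function q_F = (101 - q_A)/2.
The leader anticipates this reaction. Substituting into P = 111 - Q gives P = 121/2 - (1/2)q_A, so π_A = (121/2 - (1/2)q_A)q_A - 12q_A.
The leader's first-order condition 97/2 - q_A = 0 yields q_A = 97/2.
Then q_F = (101 - 97/2)/2 = 105/4.
Price P = 111 - 299/4 = 145/4.
Apex's profit: (145/4 - 12)·(97/2) - 89 = 1087.1250.

1087.13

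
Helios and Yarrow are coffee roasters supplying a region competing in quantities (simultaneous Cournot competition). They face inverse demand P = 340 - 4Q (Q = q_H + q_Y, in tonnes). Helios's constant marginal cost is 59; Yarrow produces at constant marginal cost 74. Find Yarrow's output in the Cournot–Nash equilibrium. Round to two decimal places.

Helios's profit: π_H = (340 - 4Q)q_H - (59q_H). Setting ∂π_H/∂q_H = 0: 281 - 8q_H - 4(q_Y) = 0.
Yarrow's profit: π_Y = (340 - 4Q)q_Y - (74q_Y). Setting ∂π_Y/∂q_Y = 0: 266 - 8q_Y - 4(q_H) = 0.
Rearranging gives the reaction functions q_H = (281 - 4q_Y)/8 and q_Y = (266 - 4q_H)/8.
Solving the pair: q_H = 74/3, q_Y = 251/12.

20.92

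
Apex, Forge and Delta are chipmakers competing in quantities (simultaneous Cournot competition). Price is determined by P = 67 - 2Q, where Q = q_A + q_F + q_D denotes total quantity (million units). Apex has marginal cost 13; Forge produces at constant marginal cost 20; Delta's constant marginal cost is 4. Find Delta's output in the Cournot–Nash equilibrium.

11

Apex's profit: π_A = (67 - 2Q)q_A - (13q_A). Setting ∂π_A/∂q_A = 0: 54 - 4q_A - 2(q_F + q_D) = 0.
Forge's first-order condition: 47 - 4q_F - 2(q_A + q_D) = 0.
Delta's first-order condition: 63 - 4q_D - 2(q_A + q_F) = 0.
Adding the 3 first-order conditions: 164 − 8Q = 0, so Q = 41/2.
Back-substituting: q_A = (54 − 41)/2 = 13/2, q_F = (47 − 41)/2 = 3, q_D = (63 − 41)/2 = 11.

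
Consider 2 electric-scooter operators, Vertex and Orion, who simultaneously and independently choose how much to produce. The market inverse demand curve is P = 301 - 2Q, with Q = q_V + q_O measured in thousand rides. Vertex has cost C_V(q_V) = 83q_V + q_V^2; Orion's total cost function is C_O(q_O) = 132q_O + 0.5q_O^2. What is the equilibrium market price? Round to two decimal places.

198.69

Vertex's profit: π_V = (301 - 2Q)q_V - (83q_V + q_V²). Setting ∂π_V/∂q_V = 0: 218 - 6q_V - 2(q_O) = 0.
Orion's profit: π_O = (301 - 2Q)q_O - (132q_O + (1/2)q_O²). Setting ∂π_O/∂q_O = 0: 169 - 5q_O - 2(q_V) = 0.
Rearranging gives the reaction functions q_V = (218 - 2q_O)/6 and q_O = (169 - 2q_V)/5.
Solving the pair: q_V = 376/13, q_O = 289/13.
Total output Q = 665/13, so price P = 301 - 2·(665/13) = 198.6923.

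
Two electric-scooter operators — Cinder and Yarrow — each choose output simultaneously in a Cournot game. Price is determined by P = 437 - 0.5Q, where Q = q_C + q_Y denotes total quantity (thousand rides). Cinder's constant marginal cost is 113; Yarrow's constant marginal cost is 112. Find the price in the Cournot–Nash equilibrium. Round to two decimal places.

220.67

Cinder's profit: π_C = (437 - 0.5Q)q_C - (113q_C). Setting ∂π_C/∂q_C = 0: 324 - q_C - (1/2)(q_Y) = 0.
Yarrow's first-order condition: 325 - q_Y - (1/2)(q_C) = 0.
So q_C = (324 - (1/2)q_Y) and q_Y = (325 - (1/2)q_C).
Solving the pair: q_C = 646/3, q_Y = 652/3.
Total output Q = 1298/3, so price P = 437 - (1/2)·(1298/3) = 662/3.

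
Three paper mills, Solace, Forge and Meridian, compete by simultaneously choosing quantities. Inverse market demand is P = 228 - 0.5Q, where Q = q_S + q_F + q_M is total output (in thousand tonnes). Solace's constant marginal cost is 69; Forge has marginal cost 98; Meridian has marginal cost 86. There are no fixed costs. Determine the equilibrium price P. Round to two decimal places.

120.25

Solace's profit: π_S = (228 - 0.5Q)q_S - (69q_S). Setting ∂π_S/∂q_S = 0: 159 - q_S - (1/2)(q_F + q_M) = 0.
Forge's profit: π_F = (228 - 0.5Q)q_F - (98q_F). Setting ∂π_F/∂q_F = 0: 130 - q_F - (1/2)(q_S + q_M) = 0.
Meridian's first-order condition: 142 - q_M - (1/2)(q_S + q_F) = 0.
Summing all 3 equations gives 431 − 2Q = 0, hence Q = 431/2.
Back-substituting: q_S = (159 − 431/4)/(1/2) = 205/2, q_F = (130 − 431/4)/(1/2) = 89/2, q_M = (142 − 431/4)/(1/2) = 137/2.
Total output Q = 431/2, so price P = 228 - (1/2)·(431/2) = 481/4.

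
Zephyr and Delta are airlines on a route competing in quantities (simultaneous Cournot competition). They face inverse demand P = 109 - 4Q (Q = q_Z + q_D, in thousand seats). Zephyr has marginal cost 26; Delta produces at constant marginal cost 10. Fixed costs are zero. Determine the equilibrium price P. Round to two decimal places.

Zephyr's profit: π_Z = (109 - 4Q)q_Z - (26q_Z). Setting ∂π_Z/∂q_Z = 0: 83 - 8q_Z - 4(q_D) = 0.
Delta's profit: π_D = (109 - 4Q)q_D - (10q_D). Setting ∂π_D/∂q_D = 0: 99 - 8q_D - 4(q_Z) = 0.
Rearranging gives the reaction functions q_Z = (83 - 4q_D)/8 and q_D = (99 - 4q_Z)/8.
Substituting one into the other gives q_Z = 67/12 and q_D = 115/12.
Total output Q = 91/6, so price P = 109 - 4·(91/6) = 145/3.

48.33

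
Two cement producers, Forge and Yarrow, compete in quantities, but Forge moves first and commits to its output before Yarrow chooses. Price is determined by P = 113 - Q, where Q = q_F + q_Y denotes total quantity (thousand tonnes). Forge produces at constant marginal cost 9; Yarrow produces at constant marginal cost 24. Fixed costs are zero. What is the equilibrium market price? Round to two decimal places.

38.75

The follower Yarrow best-responds to any q_F: π_Y = (113 - Q)q_Y - 24q_Y.
∂π_Y/∂q_Y = 89 - q_F - 2q_Y = 0 gives the reaction function q_Y = (89 - q_F)/2.
Forge substitutes q_Y(q_F) into its own profit: π_F = q_F(113 - q_F - (89 - q_F)/2) - 9q_F = (137/2 - (1/2)q_F)q_F - 9q_F.
Leader FOC: 119/2 - q_F = 0, so q_F = 119/2.
Then q_Y = (89 - 119/2)/2 = 59/4.
Total output Q = 297/4, so price P = 113 - 297/4 = 155/4.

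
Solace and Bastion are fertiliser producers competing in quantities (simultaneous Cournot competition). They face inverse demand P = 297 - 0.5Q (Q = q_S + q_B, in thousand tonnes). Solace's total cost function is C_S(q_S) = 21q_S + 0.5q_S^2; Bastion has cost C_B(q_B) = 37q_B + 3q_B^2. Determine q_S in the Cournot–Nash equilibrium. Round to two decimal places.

131.05

Solace's profit: π_S = (297 - 0.5Q)q_S - (21q_S + (1/2)q_S²). Setting ∂π_S/∂q_S = 0: 276 - 2q_S - (1/2)(q_B) = 0.
Bastion's first-order condition: 260 - 7q_B - (1/2)(q_S) = 0.
Rearranging gives the reaction functions q_S = (276 - (1/2)q_B)/2 and q_B = (260 - (1/2)q_S)/7.
Substituting one into the other gives q_S = 131.0545 and q_B = 1528/55.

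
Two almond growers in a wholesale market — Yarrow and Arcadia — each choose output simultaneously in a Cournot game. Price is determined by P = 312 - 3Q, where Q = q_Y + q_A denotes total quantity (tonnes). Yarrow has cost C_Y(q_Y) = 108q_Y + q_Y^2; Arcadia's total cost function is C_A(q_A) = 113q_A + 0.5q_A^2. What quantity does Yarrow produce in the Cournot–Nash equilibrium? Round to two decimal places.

17.68

Yarrow's profit: π_Y = (312 - 3Q)q_Y - (108q_Y + q_Y²). Setting ∂π_Y/∂q_Y = 0: 204 - 8q_Y - 3(q_A) = 0.
Arcadia's profit: π_A = (312 - 3Q)q_A - (113q_A + (1/2)q_A²). Setting ∂π_A/∂q_A = 0: 199 - 7q_A - 3(q_Y) = 0.
Rearranging gives the reaction functions q_Y = (204 - 3q_A)/8 and q_A = (199 - 3q_Y)/7.
Substituting one into the other gives q_Y = 831/47 and q_A = 980/47.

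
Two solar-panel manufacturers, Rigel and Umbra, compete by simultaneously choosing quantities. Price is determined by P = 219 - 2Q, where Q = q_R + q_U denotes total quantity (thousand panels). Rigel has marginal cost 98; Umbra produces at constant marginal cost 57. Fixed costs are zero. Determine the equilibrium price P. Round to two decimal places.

Rigel's profit: π_R = (219 - 2Q)q_R - (98q_R). Setting ∂π_R/∂q_R = 0: 121 - 4q_R - 2(q_U) = 0.
Umbra's profit: π_U = (219 - 2Q)q_U - (57q_U). Setting ∂π_U/∂q_U = 0: 162 - 4q_U - 2(q_R) = 0.
So q_R = (121 - 2q_U)/4 and q_U = (162 - 2q_R)/4.
Solving the pair: q_R = 40/3, q_U = 203/6.
Total output Q = 283/6, so price P = 219 - 2·(283/6) = 374/3.

124.67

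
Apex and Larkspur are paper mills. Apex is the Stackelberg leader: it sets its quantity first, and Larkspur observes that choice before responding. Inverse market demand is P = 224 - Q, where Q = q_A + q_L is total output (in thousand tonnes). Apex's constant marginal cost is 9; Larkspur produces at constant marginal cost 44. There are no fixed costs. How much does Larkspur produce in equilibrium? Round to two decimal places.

Solve by backward induction. Given q_A, the follower Larkspur maximises π_L = (224 - q_A - q_L)q_L - 44q_L.
∂π_L/∂q_L = 180 - q_A - 2q_L = 0 gives the reaction function q_L = (180 - q_A)/2.
The leader anticipates this reaction. Substituting into P = 224 - Q gives P = 134 - (1/2)q_A, so π_A = (134 - (1/2)q_A)q_A - 9q_A.
Leader FOC: 125 - q_A = 0, so q_A = 125.
Then q_L = (180 - 125)/2 = 55/2.

27.50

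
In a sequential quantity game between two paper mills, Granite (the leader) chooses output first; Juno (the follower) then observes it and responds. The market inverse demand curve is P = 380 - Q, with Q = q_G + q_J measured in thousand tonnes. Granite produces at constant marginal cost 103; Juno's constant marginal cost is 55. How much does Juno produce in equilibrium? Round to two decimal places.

Solve by backward induction. Given q_G, the follower Juno maximises π_J = (380 - q_G - q_J)q_J - 55q_J.
Follower FOC: 325 - q_G - 2q_J = 0, so q_J(q_G) = (325 - q_G)/2.
The leader anticipates this reaction. Substituting into P = 380 - Q gives P = 435/2 - (1/2)q_G, so π_G = (435/2 - (1/2)q_G)q_G - 103q_G.
Leader FOC: 229/2 - q_G = 0, so q_G = 229/2.
Then q_J = (325 - 229/2)/2 = 421/4.

105.25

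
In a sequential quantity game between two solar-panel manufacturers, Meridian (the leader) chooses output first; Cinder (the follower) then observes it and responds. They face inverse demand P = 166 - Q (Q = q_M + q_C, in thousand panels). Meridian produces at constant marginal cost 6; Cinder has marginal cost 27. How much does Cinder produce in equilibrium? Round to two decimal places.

The follower Cinder best-responds to any q_M: π_C = (166 - Q)q_C - 27q_C.
∂π_C/∂q_C = 139 - q_M - 2q_C = 0 gives the reaction function q_C = (139 - q_M)/2.
The leader anticipates this reaction. Substituting into P = 166 - Q gives P = 193/2 - (1/2)q_M, so π_M = (193/2 - (1/2)q_M)q_M - 6q_M.
Leader FOC: 181/2 - q_M = 0, so q_M = 181/2.
Then q_C = (139 - 181/2)/2 = 97/4.

24.25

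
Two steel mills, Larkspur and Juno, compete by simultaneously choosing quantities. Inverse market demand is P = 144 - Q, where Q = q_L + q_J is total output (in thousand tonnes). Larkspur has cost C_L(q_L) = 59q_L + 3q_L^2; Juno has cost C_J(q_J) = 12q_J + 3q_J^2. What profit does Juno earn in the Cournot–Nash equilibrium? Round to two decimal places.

Larkspur's profit: π_L = (144 - Q)q_L - (59q_L + 3q_L²). Setting ∂π_L/∂q_L = 0: 85 - 8q_L - (q_J) = 0.
Juno's first-order condition: 132 - 8q_J - (q_L) = 0.
Best responses: q_L = (85 - q_J)/8, q_J = (132 - q_L)/8.
Solving the pair: q_L = 548/63, q_J = 971/63.
Price P = 144 - 217/9 = 1079/9.
Juno's profit: (1079/9)·(971/63) - 12·(971/63) - 3(971/63)² = 950.2051.

950.21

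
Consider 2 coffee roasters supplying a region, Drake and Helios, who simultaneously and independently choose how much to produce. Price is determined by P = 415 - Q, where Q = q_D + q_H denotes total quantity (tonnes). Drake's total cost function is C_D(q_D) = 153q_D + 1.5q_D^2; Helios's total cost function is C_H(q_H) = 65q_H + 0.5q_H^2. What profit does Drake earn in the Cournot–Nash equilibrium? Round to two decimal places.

2424.69

Drake's profit: π_D = (415 - Q)q_D - (153q_D + (3/2)q_D²). Setting ∂π_D/∂q_D = 0: 262 - 5q_D - (q_H) = 0.
Helios's first-order condition: 350 - 3q_H - (q_D) = 0.
Best responses: q_D = (262 - q_H)/5, q_H = (350 - q_D)/3.
Solving the pair: q_D = 218/7, q_H = 744/7.
Price P = 415 - 962/7 = 1943/7.
Drake's profit: (1943/7)·(218/7) - 153·(218/7) - (3/2)(218/7)² = 2424.6939.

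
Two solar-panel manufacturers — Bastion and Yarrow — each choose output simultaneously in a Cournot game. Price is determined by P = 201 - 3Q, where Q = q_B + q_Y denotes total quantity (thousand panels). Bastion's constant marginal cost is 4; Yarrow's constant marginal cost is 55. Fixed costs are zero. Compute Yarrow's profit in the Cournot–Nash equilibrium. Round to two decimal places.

Bastion's profit: π_B = (201 - 3Q)q_B - (4q_B). Setting ∂π_B/∂q_B = 0: 197 - 6q_B - 3(q_Y) = 0.
Yarrow's profit: π_Y = (201 - 3Q)q_Y - (55q_Y). Setting ∂π_Y/∂q_Y = 0: 146 - 6q_Y - 3(q_B) = 0.
Best responses: q_B = (197 - 3q_Y)/6, q_Y = (146 - 3q_B)/6.
Solving the pair: q_B = 248/9, q_Y = 95/9.
Price P = 201 - 3·(343/9) = 260/3.
Yarrow's profit: (260/3 - 55)·(95/9) = 334.2593.

334.26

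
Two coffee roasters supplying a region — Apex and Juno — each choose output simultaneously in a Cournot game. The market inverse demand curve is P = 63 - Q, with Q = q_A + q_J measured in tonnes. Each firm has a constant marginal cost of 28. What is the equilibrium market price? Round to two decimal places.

Each firm earns π_i = (63 - Q)q_i - 28q_i.
First-order condition (treating rivals' output as given): 35 - 2q_i - q_j = 0.
By symmetry each firm produces the same amount; substituting q_j = q_i yields q_i = 35/3.
Total output Q = 70/3, so price P = 63 - 70/3 = 119/3.

39.67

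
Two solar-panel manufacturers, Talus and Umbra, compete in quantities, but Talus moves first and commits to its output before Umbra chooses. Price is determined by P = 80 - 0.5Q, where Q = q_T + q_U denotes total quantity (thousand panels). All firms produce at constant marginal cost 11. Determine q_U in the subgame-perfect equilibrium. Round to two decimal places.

Solve by backward induction. Given q_T, the follower Umbra maximises π_U = (80 - (1/2)q_T - (1/2)q_U)q_U - 11q_U.
Setting the follower's marginal profit to zero, 69 - (1/2)q_T - q_U = 0, i.e. q_U = (69 - (1/2)q_T).
The leader anticipates this reaction. Substituting into P = 80 - 0.5Q gives P = 91/2 - (1/4)q_T, so π_T = (91/2 - (1/4)q_T)q_T - 11q_T.
Maximising: ∂π_T/∂q_T = 69/2 - (1/2)q_T = 0, giving q_T = 69.
Then q_U = (69 - (1/2)·69) = 69/2.

34.50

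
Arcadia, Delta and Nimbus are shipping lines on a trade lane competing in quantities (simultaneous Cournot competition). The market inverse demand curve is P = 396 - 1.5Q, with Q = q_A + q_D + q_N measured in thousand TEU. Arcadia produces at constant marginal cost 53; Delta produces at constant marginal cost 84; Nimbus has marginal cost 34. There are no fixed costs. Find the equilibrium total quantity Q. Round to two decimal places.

169.50

Arcadia's profit: π_A = (396 - 1.5Q)q_A - (53q_A). Setting ∂π_A/∂q_A = 0: 343 - 3q_A - (3/2)(q_D + q_N) = 0.
Delta's profit: π_D = (396 - 1.5Q)q_D - (84q_D). Setting ∂π_D/∂q_D = 0: 312 - 3q_D - (3/2)(q_A + q_N) = 0.
Nimbus's profit: π_N = (396 - 1.5Q)q_N - (34q_N). Setting ∂π_N/∂q_N = 0: 362 - 3q_N - (3/2)(q_A + q_D) = 0.
Summing all 3 equations gives 1017 − 6Q = 0, hence Q = 339/2.
Back-substituting: q_A = (343 − 1017/4)/(3/2) = 355/6, q_D = (312 − 1017/4)/(3/2) = 77/2, q_N = (362 − 1017/4)/(3/2) = 431/6.
Total output Q = 355/6 + 77/2 + 431/6 = 339/2.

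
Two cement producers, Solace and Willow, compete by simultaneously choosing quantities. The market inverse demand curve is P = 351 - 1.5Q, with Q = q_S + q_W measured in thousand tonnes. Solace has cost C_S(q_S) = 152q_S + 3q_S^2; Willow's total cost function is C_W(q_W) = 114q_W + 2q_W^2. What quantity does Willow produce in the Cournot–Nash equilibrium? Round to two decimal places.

30.20

Solace's profit: π_S = (351 - 1.5Q)q_S - (152q_S + 3q_S²). Setting ∂π_S/∂q_S = 0: 199 - 9q_S - (3/2)(q_W) = 0.
Willow's first-order condition: 237 - 7q_W - (3/2)(q_S) = 0.
Rearranging gives the reaction functions q_S = (199 - (3/2)q_W)/9 and q_W = (237 - (3/2)q_S)/7.
Solving the pair: q_S = 17.0782, q_W = 30.1975.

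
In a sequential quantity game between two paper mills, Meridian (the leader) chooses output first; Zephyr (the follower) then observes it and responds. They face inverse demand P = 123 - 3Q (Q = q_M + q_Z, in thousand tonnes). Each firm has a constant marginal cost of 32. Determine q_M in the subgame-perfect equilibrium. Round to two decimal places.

15.17

The follower Zephyr best-responds to any q_M: π_Z = (123 - 3Q)q_Z - 32q_Z.
Setting the follower's marginal profit to zero, 91 - 3q_M - 6q_Z = 0, i.e. q_Z = (91 - 3q_M)/6.
Meridian substitutes q_Z(q_M) into its own profit: π_M = q_M(123 - 3q_M - (91 - 3q_M)/2) - 32q_M = (155/2 - (3/2)q_M)q_M - 32q_M.
Maximising: ∂π_M/∂q_M = 91/2 - 3q_M = 0, giving q_M = 91/6.
Then q_Z = (91 - 3·(91/6))/6 = 91/12.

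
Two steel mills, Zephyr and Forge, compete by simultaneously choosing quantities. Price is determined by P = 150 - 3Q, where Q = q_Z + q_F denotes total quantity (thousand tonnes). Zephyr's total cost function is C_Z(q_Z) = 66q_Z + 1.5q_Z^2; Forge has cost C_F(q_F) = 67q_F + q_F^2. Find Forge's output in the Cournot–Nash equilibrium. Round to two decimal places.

7.86

Zephyr's profit: π_Z = (150 - 3Q)q_Z - (66q_Z + (3/2)q_Z²). Setting ∂π_Z/∂q_Z = 0: 84 - 9q_Z - 3(q_F) = 0.
Forge's first-order condition: 83 - 8q_F - 3(q_Z) = 0.
Best responses: q_Z = (84 - 3q_F)/9, q_F = (83 - 3q_Z)/8.
Substituting one into the other gives q_Z = 47/7 and q_F = 55/7.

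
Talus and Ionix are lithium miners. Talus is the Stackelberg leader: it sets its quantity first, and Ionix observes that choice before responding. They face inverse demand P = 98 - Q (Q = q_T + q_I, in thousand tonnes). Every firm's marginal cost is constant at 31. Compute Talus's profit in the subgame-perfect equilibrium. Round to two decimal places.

561.13

Solve by backward induction. Given q_T, the follower Ionix maximises π_I = (98 - q_T - q_I)q_I - 31q_I.
Follower FOC: 67 - q_T - 2q_I = 0, so q_I(q_T) = (67 - q_T)/2.
Talus substitutes q_I(q_T) into its own profit: π_T = q_T(98 - q_T - (67 - q_T)/2) - 31q_T = (129/2 - (1/2)q_T)q_T - 31q_T.
Leader FOC: 67/2 - q_T = 0, so q_T = 67/2.
Then q_I = (67 - 67/2)/2 = 67/4.
Price P = 98 - 201/4 = 191/4.
Talus's profit: (191/4 - 31)·(67/2) = 561.1250.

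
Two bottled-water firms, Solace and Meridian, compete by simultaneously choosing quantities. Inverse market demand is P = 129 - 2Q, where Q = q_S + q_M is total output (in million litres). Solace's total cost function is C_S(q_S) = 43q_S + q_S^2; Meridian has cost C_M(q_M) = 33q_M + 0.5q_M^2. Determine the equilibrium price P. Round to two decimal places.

Solace's profit: π_S = (129 - 2Q)q_S - (43q_S + q_S²). Setting ∂π_S/∂q_S = 0: 86 - 6q_S - 2(q_M) = 0.
Meridian's first-order condition: 96 - 5q_M - 2(q_S) = 0.
Best responses: q_S = (86 - 2q_M)/6, q_M = (96 - 2q_S)/5.
Substituting one into the other gives q_S = 119/13 and q_M = 202/13.
Total output Q = 321/13, so price P = 129 - 2·(321/13) = 1035/13.

79.62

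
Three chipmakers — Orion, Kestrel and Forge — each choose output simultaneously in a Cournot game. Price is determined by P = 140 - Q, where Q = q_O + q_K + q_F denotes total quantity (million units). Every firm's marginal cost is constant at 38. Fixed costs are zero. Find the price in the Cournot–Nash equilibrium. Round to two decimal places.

63.50

A representative firm's profit is π_i = q_i(140 - Q) - 38q_i.
Setting ∂π_i/∂q_i = 0 with rivals' quantities fixed: 102 - 2q_i - Σ_{j≠i} q_j = 0.
With identical firms every q_j equals q_i, so Σ_{j≠i} q_j = 2q_i and 102 = 4q_i, giving q_i = 51/2.
Total output Q = 153/2, so price P = 140 - 153/2 = 127/2.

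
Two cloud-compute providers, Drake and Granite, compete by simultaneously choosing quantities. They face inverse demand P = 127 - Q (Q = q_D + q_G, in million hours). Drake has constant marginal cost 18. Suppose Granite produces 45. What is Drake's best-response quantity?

With the rival's output fixed at 45, Drake's profit is π_D = (127 - 45 - q_D)q_D - (18q_D) = (82 - q_D)q_D - (18q_D).
∂π_D/∂q_D = 64 - 2q_D = 0, so q_D = 32.

32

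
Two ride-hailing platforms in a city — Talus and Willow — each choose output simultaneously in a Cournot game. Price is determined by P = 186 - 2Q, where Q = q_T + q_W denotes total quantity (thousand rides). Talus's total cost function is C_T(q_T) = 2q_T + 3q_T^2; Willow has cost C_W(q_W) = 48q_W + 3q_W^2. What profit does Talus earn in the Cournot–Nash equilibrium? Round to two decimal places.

Talus's profit: π_T = (186 - 2Q)q_T - (2q_T + 3q_T²). Setting ∂π_T/∂q_T = 0: 184 - 10q_T - 2(q_W) = 0.
Willow's first-order condition: 138 - 10q_W - 2(q_T) = 0.
Best responses: q_T = (184 - 2q_W)/10, q_W = (138 - 2q_T)/10.
Substituting one into the other gives q_T = 391/24 and q_W = 253/24.
Price P = 186 - 2·(161/6) = 397/3.
Talus's profit: (397/3)·(391/24) - 2·(391/24) - 3(391/24)² = 1327.0920.

1327.09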